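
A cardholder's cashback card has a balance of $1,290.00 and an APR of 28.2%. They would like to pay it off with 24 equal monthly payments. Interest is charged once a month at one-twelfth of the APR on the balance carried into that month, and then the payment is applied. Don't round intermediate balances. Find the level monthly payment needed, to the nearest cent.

$70.94

Monthly rate r = 28.2%/12 = 2.35% = 0.0235.
Level-payment amortization: P = B₀·r / (1 − (1+r)^(−n)) = 1290.00·0.0235 / (1 − 1.0235^(−24)).
Denominator 1 − (1+r)^(−24) = 0.427346826.
P = 30.315 / 0.427346826 ≈ 70.94.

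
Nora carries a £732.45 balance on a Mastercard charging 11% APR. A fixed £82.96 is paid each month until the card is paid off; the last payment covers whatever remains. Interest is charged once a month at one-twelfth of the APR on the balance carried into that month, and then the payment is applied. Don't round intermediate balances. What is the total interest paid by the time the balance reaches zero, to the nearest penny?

Monthly rate r = 11%/12 = 0.916667% = 0.00916667.
Payoff takes n = ⌈−ln(1 − rB₀/P)/ln(1+r)⌉ = ⌈9.249⌉ = 10 payments; the last is £20.72.
Total paid = 9·£82.96 + £20.72 = £767.36.
Total interest = total paid − principal = £767.36 − £732.45 = £34.91.

£34.91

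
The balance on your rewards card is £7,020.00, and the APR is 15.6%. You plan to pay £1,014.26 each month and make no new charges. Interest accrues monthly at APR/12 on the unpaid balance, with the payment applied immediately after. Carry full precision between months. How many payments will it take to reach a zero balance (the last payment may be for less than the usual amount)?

8 months

Monthly rate r = 15.6%/12 = 1.3% = 0.013.
Recurrence: B ← B·(1+r) − £1,014.26.
Month 1: interest £91.26; balance after payment £6,097.00.
Month 2: interest £79.26; balance after payment £5,162.00.
Closed form: n = −ln(1 − rB₀/P)/ln(1+r) = −ln(0.91002)/ln(1.013) ≈ 7.300, so the balance reaches zero during payment 8.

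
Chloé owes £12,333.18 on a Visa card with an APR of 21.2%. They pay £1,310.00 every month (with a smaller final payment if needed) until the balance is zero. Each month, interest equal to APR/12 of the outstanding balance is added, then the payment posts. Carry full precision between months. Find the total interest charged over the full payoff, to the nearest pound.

£1,277

Monthly rate r = 21.2%/12 = 1.76667% = 0.0176667.
Payoff takes n = ⌈−ln(1 − rB₀/P)/ln(1+r)⌉ = ⌈10.388⌉ = 11 payments; the last is £510.48.
Total paid = 10·£1,310.00 + £510.48 = £13,610.48.
Total interest = total paid − principal = £13,610.48 − £12,333.18 = £1,277.30.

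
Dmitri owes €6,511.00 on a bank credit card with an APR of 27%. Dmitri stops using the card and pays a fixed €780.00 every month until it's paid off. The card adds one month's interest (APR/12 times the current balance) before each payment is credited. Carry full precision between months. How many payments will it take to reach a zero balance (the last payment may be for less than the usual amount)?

Monthly rate r = 27%/12 = 2.25% = 0.0225.
Recurrence: B ← B·(1+r) − €780.00.
Month 1: interest €146.50; balance after payment €5,877.50.
Month 2: interest €132.24; balance after payment €5,229.74.
Closed form: n = −ln(1 − rB₀/P)/ln(1+r) = −ln(0.81218)/ln(1.0225) ≈ 9.349, so the balance reaches zero during payment 10.

10 payments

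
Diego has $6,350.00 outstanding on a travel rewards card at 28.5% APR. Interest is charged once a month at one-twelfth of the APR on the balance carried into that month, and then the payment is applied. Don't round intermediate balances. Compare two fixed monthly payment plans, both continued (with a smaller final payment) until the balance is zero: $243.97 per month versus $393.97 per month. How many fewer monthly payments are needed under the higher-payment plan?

Monthly rate r = 28.5%/12 = 2.375% = 0.02375.
At $243.97/mo: n = ⌈−ln(1 − rB₀/P)/ln(1+r)⌉ = 42 payments (last $4.07); total interest = total paid − $6,350.00 = $3,656.84.
At $393.97/mo: 21 payments (last $221.32); total interest $1,750.72.
Payments saved = 42 − 21 = 21.

21 fewer payments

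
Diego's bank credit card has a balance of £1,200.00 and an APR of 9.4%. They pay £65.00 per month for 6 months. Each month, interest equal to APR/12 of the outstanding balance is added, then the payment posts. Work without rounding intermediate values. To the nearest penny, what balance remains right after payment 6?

£859.80

Monthly rate r = 9.4%/12 = 0.783333% = 0.00783333.
Each month: B ← B·(1+r) − £65.00.
Month 1: interest £9.40; balance after payment £1,144.40.
Month 2: interest £8.96; balance after payment £1,088.36.
Month 3: interest £8.53; balance after payment £1,031.89.
Month 4: interest £8.08; balance after payment £974.97.
Month 5: interest £7.64; balance after payment £917.61.
Month 6: interest £7.19; balance after payment £859.80.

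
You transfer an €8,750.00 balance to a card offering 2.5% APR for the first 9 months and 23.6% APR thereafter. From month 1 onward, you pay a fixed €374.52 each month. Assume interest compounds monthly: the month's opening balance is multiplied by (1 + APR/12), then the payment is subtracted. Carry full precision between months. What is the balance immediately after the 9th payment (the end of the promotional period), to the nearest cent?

€5,516.53

Promo months 1–9 at r₀ = 2.5%/12 = 0.00208333; months 10+ at r₁ = 23.6%/12 = 0.0196667.
After month 9: iterate B ← B·(1+r₀) − €374.52 for 9 months → €5,516.53.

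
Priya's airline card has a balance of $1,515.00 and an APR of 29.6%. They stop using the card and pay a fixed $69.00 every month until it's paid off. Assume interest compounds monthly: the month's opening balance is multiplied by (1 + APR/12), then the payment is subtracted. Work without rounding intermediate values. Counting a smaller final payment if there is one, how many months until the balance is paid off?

Monthly rate r = 29.6%/12 = 2.46667% = 0.0246667.
Recurrence: B ← B·(1+r) − $69.00.
Month 1: interest $37.37; balance after payment $1,483.37.
Month 2: interest $36.59; balance after payment $1,450.96.
Closed form: n = −ln(1 − rB₀/P)/ln(1+r) = −ln(0.45841)/ln(1.02467) ≈ 32.010, so the balance reaches zero during payment 33.

33 months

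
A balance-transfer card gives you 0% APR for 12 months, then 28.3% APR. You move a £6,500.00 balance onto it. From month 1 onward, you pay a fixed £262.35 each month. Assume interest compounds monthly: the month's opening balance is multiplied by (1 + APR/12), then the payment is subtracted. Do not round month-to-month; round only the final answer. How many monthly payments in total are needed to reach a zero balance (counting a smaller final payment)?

28 payments

Promo months 1–12 at r₀ = 0%/12 = 0; months 13+ at r₁ = 28.3%/12 = 0.0235833.
After month 12 (no interest yet): B = £6,500.00 − 12·£262.35 = £3,351.80.
Then at r₁ with £262.35/mo: n₂ = −ln(1 − r₁·B/P)/ln(1+r₁) ≈ 15.38 → 16 more payments.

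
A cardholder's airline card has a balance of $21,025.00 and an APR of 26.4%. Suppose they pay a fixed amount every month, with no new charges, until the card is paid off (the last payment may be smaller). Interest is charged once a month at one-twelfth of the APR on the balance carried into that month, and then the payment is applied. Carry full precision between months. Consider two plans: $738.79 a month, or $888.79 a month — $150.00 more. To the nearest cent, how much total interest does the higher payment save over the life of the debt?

Monthly rate r = 26.4%/12 = 2.2% = 0.022.
At $738.79/mo: n = ⌈−ln(1 − rB₀/P)/ln(1+r)⌉ = 46 payments (last $153.29); total interest = total paid − $21,025.00 = $12,373.84.
At $888.79/mo: 34 payments (last $684.97); total interest $8,990.04.
Interest saved = $12,373.84 − $8,990.04 = $3,383.80.

$3,383.80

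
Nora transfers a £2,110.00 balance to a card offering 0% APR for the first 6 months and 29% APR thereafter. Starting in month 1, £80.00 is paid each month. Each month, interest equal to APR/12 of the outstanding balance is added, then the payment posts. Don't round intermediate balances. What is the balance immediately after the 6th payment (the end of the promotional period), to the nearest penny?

£1,630.00

Promo months 1–6 at r₀ = 0%/12 = 0; months 7+ at r₁ = 29%/12 = 0.0241667.
After month 6 (no interest yet): B = £2,110.00 − 6·£80.00 = £1,630.00.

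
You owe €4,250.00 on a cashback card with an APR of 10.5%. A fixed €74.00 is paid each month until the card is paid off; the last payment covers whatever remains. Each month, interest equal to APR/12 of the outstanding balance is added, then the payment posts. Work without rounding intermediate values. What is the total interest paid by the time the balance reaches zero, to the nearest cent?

€1,680.85

Monthly rate r = 10.5%/12 = 0.875% = 0.00875.
Payoff takes n = ⌈−ln(1 − rB₀/P)/ln(1+r)⌉ = ⌈80.146⌉ = 81 payments; the last is €10.85.
Total paid = 80·€74.00 + €10.85 = €5,930.85.
Total interest = total paid − principal = €5,930.85 − €4,250.00 = €1,680.85.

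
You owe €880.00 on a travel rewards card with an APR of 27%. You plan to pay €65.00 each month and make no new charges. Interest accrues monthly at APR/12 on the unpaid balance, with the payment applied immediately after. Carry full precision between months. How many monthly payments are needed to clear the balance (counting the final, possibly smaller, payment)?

17 payments

Monthly rate r = 27%/12 = 2.25% = 0.0225.
Recurrence: B ← B·(1+r) − €65.00.
Month 1: interest €19.80; balance after payment €834.80.
Month 2: interest €18.78; balance after payment €788.58.
Closed form: n = −ln(1 − rB₀/P)/ln(1+r) = −ln(0.69538)/ln(1.0225) ≈ 16.327, so the balance reaches zero during payment 17.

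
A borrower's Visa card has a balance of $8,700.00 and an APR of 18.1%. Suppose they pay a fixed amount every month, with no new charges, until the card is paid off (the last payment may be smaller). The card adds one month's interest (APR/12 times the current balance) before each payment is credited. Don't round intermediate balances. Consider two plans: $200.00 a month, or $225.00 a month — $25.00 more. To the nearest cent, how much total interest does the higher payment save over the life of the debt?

$1,107.06

Monthly rate r = 18.1%/12 = 1.50833% = 0.0150833.
At $200.00/mo: n = ⌈−ln(1 − rB₀/P)/ln(1+r)⌉ = 72 payments (last $61.19); total interest = total paid − $8,700.00 = $5,561.19.
At $225.00/mo: 59 payments (last $104.13); total interest $4,454.13.
Interest saved = $5,561.19 − $4,454.13 = $1,107.06.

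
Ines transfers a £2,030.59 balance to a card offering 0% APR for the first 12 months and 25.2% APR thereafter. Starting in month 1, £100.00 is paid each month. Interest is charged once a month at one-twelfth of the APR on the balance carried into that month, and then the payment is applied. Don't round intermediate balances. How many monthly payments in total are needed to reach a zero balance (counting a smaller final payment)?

Promo months 1–12 at r₀ = 0%/12 = 0; months 13+ at r₁ = 25.2%/12 = 0.021.
After month 12 (no interest yet): B = £2,030.59 − 12·£100.00 = £830.59.
Then at r₁ with £100.00/mo: n₂ = −ln(1 − r₁·B/P)/ln(1+r₁) ≈ 9.22 → 10 more payments.

22 months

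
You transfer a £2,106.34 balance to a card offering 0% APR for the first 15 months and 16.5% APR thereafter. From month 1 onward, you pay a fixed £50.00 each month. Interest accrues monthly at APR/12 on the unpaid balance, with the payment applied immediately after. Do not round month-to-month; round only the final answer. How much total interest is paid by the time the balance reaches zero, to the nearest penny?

£352.80

Promo months 1–15 at r₀ = 0%/12 = 0; months 16+ at r₁ = 16.5%/12 = 0.01375.
After month 15 (no interest yet): B = £2,106.34 − 15·£50.00 = £1,356.34.
Then at r₁ with £50.00/mo: n₂ = −ln(1 − r₁·B/P)/ln(1+r₁) ≈ 34.18 → 35 more payments.
Total paid = 49·£50.00 + £9.14 = £2,459.14; interest = £2,459.14 − £2,106.34 = £352.80.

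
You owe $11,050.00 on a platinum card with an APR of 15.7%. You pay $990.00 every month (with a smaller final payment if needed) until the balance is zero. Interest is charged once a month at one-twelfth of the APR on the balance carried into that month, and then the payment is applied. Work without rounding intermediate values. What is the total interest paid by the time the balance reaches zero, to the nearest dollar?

Monthly rate r = 15.7%/12 = 1.30833% = 0.0130833.
Payoff takes n = ⌈−ln(1 − rB₀/P)/ln(1+r)⌉ = ⌈12.145⌉ = 13 payments; the last is $143.89.
Total paid = 12·$990.00 + $143.89 = $12,023.89.
Total interest = total paid − principal = $12,023.89 − $11,050.00 = $973.89.

$974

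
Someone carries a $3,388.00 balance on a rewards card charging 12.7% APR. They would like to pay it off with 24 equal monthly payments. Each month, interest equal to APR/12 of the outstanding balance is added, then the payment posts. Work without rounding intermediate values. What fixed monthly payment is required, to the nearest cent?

Monthly rate r = 12.7%/12 = 1.05833% = 0.0105833.
Level-payment amortization: P = B₀·r / (1 − (1+r)^(−n)) = 3388.00·0.0105833 / (1 − 1.01058^(−24)).
Denominator 1 − (1+r)^(−24) = 0.223272211.
P = 35.8563 / 0.223272211 ≈ 160.59.

$160.59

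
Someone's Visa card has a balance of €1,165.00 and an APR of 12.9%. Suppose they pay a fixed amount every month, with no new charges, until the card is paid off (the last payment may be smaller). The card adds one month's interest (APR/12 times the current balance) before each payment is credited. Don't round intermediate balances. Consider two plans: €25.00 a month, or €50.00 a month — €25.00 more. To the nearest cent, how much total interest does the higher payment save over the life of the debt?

€276.86

Monthly rate r = 12.9%/12 = 1.075% = 0.01075.
At €25.00/mo: n = ⌈−ln(1 − rB₀/P)/ln(1+r)⌉ = 66 payments (last €0.07); total interest = total paid − €1,165.00 = €460.07.
At €50.00/mo: 27 payments (last €48.21); total interest €183.21.
Interest saved = €460.07 − €183.21 = €276.86.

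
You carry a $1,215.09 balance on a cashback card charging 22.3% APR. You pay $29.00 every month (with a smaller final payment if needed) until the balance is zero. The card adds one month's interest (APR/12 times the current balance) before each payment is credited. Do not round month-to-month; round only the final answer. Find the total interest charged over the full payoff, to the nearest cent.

Monthly rate r = 22.3%/12 = 1.85833% = 0.0185833.
Payoff takes n = ⌈−ln(1 − rB₀/P)/ln(1+r)⌉ = ⌈81.897⌉ = 82 payments; the last is $26.03.
Total paid = 81·$29.00 + $26.03 = $2,375.03.
Total interest = total paid − principal = $2,375.03 − $1,215.09 = $1,159.94.

$1,159.94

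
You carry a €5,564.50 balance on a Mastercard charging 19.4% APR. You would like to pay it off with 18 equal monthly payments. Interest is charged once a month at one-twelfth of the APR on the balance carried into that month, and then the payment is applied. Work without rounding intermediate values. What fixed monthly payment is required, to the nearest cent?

€358.77

Monthly rate r = 19.4%/12 = 1.61667% = 0.0161667.
Level-payment amortization: P = B₀·r / (1 − (1+r)^(−n)) = 5564.50·0.0161667 / (1 − 1.01617^(−18)).
Denominator 1 − (1+r)^(−18) = 0.250742677.
P = 89.9594 / 0.250742677 ≈ 358.77.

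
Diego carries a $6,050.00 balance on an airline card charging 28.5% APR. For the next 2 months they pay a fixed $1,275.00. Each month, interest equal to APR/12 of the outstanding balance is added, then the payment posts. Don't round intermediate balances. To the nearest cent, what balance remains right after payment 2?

Monthly rate r = 28.5%/12 = 2.375% = 0.02375.
Each month: B ← B·(1+r) − $1,275.00.
Month 1: interest $143.69; balance after payment $4,918.69.
Month 2: interest $116.82; balance after payment $3,760.51.

$3,760.51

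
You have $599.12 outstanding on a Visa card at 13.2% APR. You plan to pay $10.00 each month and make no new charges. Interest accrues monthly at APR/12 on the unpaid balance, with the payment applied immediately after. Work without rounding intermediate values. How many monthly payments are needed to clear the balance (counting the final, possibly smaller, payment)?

Monthly rate r = 13.2%/12 = 1.1% = 0.011.
Recurrence: B ← B·(1+r) − $10.00.
Month 1: interest $6.59; balance after payment $595.71.
Month 2: interest $6.55; balance after payment $592.26.
Closed form: n = −ln(1 − rB₀/P)/ln(1+r) = −ln(0.34097)/ln(1.011) ≈ 98.352, so the balance reaches zero during payment 99.

99 months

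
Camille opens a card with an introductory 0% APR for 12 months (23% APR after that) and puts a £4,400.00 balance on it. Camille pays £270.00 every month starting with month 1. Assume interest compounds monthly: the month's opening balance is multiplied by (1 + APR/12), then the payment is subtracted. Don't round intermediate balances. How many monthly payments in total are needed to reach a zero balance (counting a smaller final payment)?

17 payments

Promo months 1–12 at r₀ = 0%/12 = 0; months 13+ at r₁ = 23%/12 = 0.0191667.
After month 12 (no interest yet): B = £4,400.00 − 12·£270.00 = £1,160.00.
Then at r₁ with £270.00/mo: n₂ = −ln(1 − r₁·B/P)/ln(1+r₁) ≈ 4.53 → 5 more payments.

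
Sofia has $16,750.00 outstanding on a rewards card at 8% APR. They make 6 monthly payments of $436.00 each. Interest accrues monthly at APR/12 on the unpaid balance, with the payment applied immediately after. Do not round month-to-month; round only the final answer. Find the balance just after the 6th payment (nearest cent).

$14,771.28

Monthly rate r = 8%/12 = 0.666667% = 0.00666667.
Each month: B ← B·(1+r) − $436.00.
Month 1: interest $111.67; balance after payment $16,425.67.
Month 2: interest $109.50; balance after payment $16,099.17.
Month 3: interest $107.33; balance after payment $15,770.50.
Month 4: interest $105.14; balance after payment $15,439.64.
Month 5: interest $102.93; balance after payment $15,106.57.
Month 6: interest $100.71; balance after payment $14,771.28.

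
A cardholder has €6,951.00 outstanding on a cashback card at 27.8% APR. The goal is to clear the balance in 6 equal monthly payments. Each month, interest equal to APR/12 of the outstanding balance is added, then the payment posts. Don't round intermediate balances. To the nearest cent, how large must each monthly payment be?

Monthly rate r = 27.8%/12 = 2.31667% = 0.0231667.
Level-payment amortization: P = B₀·r / (1 − (1+r)^(−n)) = 6951.00·0.0231667 / (1 − 1.02317^(−6)).
Denominator 1 − (1+r)^(−6) = 0.128391008.
P = 161.032 / 0.128391008 ≈ 1254.23.

€1,254.23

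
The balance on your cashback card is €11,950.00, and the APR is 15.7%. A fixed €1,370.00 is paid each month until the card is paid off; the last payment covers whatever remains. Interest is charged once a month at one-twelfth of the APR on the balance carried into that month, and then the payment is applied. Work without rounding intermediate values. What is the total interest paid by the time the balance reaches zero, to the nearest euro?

€823

Monthly rate r = 15.7%/12 = 1.30833% = 0.0130833.
Payoff takes n = ⌈−ln(1 − rB₀/P)/ln(1+r)⌉ = ⌈9.322⌉ = 10 payments; the last is €443.41.
Total paid = 9·€1,370.00 + €443.41 = €12,773.41.
Total interest = total paid − principal = €12,773.41 − €11,950.00 = €823.41.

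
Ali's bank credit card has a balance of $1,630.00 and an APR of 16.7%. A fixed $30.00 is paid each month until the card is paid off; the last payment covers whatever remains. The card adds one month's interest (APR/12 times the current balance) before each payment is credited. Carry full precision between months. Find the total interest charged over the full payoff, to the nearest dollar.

Monthly rate r = 16.7%/12 = 1.39167% = 0.0139167.
Payoff takes n = ⌈−ln(1 − rB₀/P)/ln(1+r)⌉ = ⌈102.104⌉ = 103 payments; the last is $3.15.
Total paid = 102·$30.00 + $3.15 = $3,063.15.
Total interest = total paid − principal = $3,063.15 − $1,630.00 = $1,433.15.

$1,433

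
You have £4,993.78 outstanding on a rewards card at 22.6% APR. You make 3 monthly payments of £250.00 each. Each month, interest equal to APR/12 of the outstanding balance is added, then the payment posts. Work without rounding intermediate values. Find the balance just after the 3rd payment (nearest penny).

Monthly rate r = 22.6%/12 = 1.88333% = 0.0188333.
Each month: B ← B·(1+r) − £250.00.
Month 1: interest £94.05; balance after payment £4,837.83.
Month 2: interest £91.11; balance after payment £4,678.94.
Month 3: interest £88.12; balance after payment £4,517.06.

£4,517.06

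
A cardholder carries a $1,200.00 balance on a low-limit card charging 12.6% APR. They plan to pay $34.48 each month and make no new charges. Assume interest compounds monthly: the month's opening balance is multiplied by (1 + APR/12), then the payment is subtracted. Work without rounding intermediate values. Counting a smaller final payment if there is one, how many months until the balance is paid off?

Monthly rate r = 12.6%/12 = 1.05% = 0.0105.
Recurrence: B ← B·(1+r) − $34.48.
Month 1: interest $12.60; balance after payment $1,178.12.
Month 2: interest $12.37; balance after payment $1,156.01.
Closed form: n = −ln(1 − rB₀/P)/ln(1+r) = −ln(0.63457)/ln(1.0105) ≈ 43.542, so the balance reaches zero during payment 44.

44 months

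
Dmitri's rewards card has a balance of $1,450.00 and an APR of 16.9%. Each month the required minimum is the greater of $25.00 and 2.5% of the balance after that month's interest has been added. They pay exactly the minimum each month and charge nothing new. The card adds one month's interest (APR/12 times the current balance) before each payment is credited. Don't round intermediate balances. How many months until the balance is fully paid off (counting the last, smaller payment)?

92 months

Monthly rate r = 16.9%/12 = 1.40833% = 0.0140833.
While 2.5% of the post-interest balance exceeds $25.00, each month B ← (B·(1+r))·(1 − 0.025), i.e. B shrinks by the factor (1+r)·0.975 = 0.98873.
This holds for months 1–35. Entering month 36 the balance is $975.23; 2.5% of the post-interest balance is now below $25.00, so the flat $25.00 minimum applies from here.
From month 36 a fixed $25.00 at rate r clears $975.23 in 57 more payments. Total: 35 + 57 = 92 months.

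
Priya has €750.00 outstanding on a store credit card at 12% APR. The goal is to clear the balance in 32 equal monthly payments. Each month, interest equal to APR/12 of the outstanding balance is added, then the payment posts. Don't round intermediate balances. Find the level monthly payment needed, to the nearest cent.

Monthly rate r = 12%/12 = 1% = 0.01.
Level-payment amortization: P = B₀·r / (1 − (1+r)^(−n)) = 750.00·0.01 / (1 − 1.01^(−32)).
Denominator 1 − (1+r)^(−32) = 0.272695895.
P = 7.5 / 0.272695895 ≈ 27.50.

€27.50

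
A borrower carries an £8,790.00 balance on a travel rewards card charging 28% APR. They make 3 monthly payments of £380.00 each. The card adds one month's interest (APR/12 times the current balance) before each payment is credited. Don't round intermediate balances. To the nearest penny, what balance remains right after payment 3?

Monthly rate r = 28%/12 = 2.33333% = 0.0233333.
Each month: B ← B·(1+r) − £380.00.
Month 1: interest £205.10; balance after payment £8,615.10.
Month 2: interest £201.02; balance after payment £8,436.12.
Month 3: interest £196.84; balance after payment £8,252.96.

£8,252.96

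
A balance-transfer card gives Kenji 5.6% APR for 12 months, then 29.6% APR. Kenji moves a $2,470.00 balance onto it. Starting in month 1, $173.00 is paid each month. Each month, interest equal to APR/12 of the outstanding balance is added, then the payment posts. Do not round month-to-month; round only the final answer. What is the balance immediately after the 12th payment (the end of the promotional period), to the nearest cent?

Promo months 1–12 at r₀ = 5.6%/12 = 0.00466667; months 13+ at r₁ = 29.6%/12 = 0.0246667.
After month 12: iterate B ← B·(1+r₀) − $173.00 for 12 months → $481.80.

$481.80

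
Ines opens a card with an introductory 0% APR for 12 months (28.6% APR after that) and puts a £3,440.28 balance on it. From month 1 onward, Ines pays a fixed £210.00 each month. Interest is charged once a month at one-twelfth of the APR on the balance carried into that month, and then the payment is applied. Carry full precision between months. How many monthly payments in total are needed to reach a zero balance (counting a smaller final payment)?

17 payments

Promo months 1–12 at r₀ = 0%/12 = 0; months 13+ at r₁ = 28.6%/12 = 0.0238333.
After month 12 (no interest yet): B = £3,440.28 − 12·£210.00 = £920.28.
Then at r₁ with £210.00/mo: n₂ = −ln(1 − r₁·B/P)/ln(1+r₁) ≈ 4.68 → 5 more payments.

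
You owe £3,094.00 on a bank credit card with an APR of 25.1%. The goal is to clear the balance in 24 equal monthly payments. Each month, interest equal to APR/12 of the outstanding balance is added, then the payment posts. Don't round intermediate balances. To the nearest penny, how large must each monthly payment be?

£165.29

Monthly rate r = 25.1%/12 = 2.09167% = 0.0209167.
Level-payment amortization: P = B₀·r / (1 − (1+r)^(−n)) = 3094.00·0.0209167 / (1 − 1.02092^(−24)).
Denominator 1 − (1+r)^(−24) = 0.391538718.
P = 64.7162 / 0.391538718 ≈ 165.29.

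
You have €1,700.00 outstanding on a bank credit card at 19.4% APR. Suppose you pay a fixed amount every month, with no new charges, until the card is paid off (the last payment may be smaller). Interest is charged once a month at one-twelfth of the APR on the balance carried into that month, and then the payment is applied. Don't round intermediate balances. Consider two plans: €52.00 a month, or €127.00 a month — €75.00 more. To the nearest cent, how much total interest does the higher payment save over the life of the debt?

Monthly rate r = 19.4%/12 = 1.61667% = 0.0161667.
At €52.00/mo: n = ⌈−ln(1 − rB₀/P)/ln(1+r)⌉ = 47 payments (last €45.99); total interest = total paid − €1,700.00 = €737.99.
At €127.00/mo: 16 payments (last €26.31); total interest €231.31.
Interest saved = €737.99 − €231.31 = €506.68.

€506.68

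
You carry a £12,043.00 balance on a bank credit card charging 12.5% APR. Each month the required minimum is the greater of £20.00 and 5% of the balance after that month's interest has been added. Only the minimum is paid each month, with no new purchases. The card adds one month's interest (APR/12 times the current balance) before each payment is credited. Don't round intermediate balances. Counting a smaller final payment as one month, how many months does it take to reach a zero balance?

106 months

Monthly rate r = 12.5%/12 = 1.04167% = 0.0104167.
While 5% of the post-interest balance exceeds £20.00, each month B ← (B·(1+r))·(1 − 0.05), i.e. B shrinks by the factor (1+r)·0.95 = 0.9599.
This holds for months 1–84. Entering month 85 the balance is £386.87; 5% of the post-interest balance is now below £20.00, so the flat £20.00 minimum applies from here.
From month 85 a fixed £20.00 at rate r clears £386.87 in 22 more payments. Total: 84 + 22 = 106 months.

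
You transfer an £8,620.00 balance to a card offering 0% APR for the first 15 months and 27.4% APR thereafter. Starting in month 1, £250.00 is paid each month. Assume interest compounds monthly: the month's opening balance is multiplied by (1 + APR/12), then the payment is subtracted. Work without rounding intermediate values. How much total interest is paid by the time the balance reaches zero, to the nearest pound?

Promo months 1–15 at r₀ = 0%/12 = 0; months 16+ at r₁ = 27.4%/12 = 0.0228333.
After month 15 (no interest yet): B = £8,620.00 − 15·£250.00 = £4,870.00.
Then at r₁ with £250.00/mo: n₂ = −ln(1 − r₁·B/P)/ln(1+r₁) ≈ 26.06 → 27 more payments.
Total paid = 41·£250.00 + £15.94 = £10,265.94; interest = £10,265.94 − £8,620.00 = £1,645.94.

£1,646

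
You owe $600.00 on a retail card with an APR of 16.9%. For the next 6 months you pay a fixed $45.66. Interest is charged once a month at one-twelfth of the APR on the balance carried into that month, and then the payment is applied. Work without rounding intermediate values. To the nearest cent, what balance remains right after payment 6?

$368.73

Monthly rate r = 16.9%/12 = 1.40833% = 0.0140833.
Each month: B ← B·(1+r) − $45.66.
Month 1: interest $8.45; balance after payment $562.79.
Month 2: interest $7.93; balance after payment $525.06.
Month 3: interest $7.39; balance after payment $486.79.
Month 4: interest $6.86; balance after payment $447.99.
Month 5: interest $6.31; balance after payment $408.64.
Month 6: interest $5.75; balance after payment $368.73.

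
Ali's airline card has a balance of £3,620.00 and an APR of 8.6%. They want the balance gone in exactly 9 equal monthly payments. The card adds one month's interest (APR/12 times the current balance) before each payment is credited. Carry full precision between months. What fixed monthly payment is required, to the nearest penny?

Monthly rate r = 8.6%/12 = 0.716667% = 0.00716667.
Level-payment amortization: P = B₀·r / (1 − (1+r)^(−n)) = 3620.00·0.00716667 / (1 − 1.00717^(−9)).
Denominator 1 − (1+r)^(−9) = 0.0622482027.
P = 25.9433 / 0.0622482027 ≈ 416.77.

£416.77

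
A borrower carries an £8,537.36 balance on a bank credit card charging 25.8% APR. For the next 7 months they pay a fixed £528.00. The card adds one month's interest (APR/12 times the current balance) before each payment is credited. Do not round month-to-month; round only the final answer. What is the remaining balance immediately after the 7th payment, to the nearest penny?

£5,965.02

Monthly rate r = 25.8%/12 = 2.15% = 0.0215.
Each month: B ← B·(1+r) − £528.00.
Month 1: interest £183.55; balance after payment £8,192.91.
Month 2: interest £176.15; balance after payment £7,841.06.
Month 3: interest £168.58; balance after payment £7,481.64.
Month 4: interest £160.86; balance after payment £7,114.50.
Month 5: interest £152.96; balance after payment £6,739.46.
Month 6: interest £144.90; balance after payment £6,356.36.
Month 7: interest £136.66; balance after payment £5,965.02.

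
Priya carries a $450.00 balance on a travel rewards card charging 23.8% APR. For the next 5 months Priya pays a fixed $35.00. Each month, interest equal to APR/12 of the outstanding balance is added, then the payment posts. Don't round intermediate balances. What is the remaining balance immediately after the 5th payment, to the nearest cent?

$314.35

Monthly rate r = 23.8%/12 = 1.98333% = 0.0198333.
Each month: B ← B·(1+r) − $35.00.
Month 1: interest $8.93; balance after payment $423.93.
Month 2: interest $8.41; balance after payment $397.33.
Month 3: interest $7.88; balance after payment $370.21.
Month 4: interest $7.34; balance after payment $342.56.
Month 5: interest $6.79; balance after payment $314.35.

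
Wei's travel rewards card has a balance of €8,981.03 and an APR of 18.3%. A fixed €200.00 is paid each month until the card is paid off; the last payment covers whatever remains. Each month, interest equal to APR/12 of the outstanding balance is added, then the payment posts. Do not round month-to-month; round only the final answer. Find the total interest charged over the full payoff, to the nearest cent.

€6,276.20

Monthly rate r = 18.3%/12 = 1.525% = 0.01525.
Payoff takes n = ⌈−ln(1 − rB₀/P)/ln(1+r)⌉ = ⌈76.285⌉ = 77 payments; the last is €57.23.
Total paid = 76·€200.00 + €57.23 = €15,257.23.
Total interest = total paid − principal = €15,257.23 − €8,981.03 = €6,276.20.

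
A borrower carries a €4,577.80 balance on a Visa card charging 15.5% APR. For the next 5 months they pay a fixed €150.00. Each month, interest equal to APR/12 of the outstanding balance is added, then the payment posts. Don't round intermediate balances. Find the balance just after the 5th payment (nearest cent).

Monthly rate r = 15.5%/12 = 1.29167% = 0.0129167.
Each month: B ← B·(1+r) − €150.00.
Month 1: interest €59.13; balance after payment €4,486.93.
Month 2: interest €57.96; balance after payment €4,394.89.
Month 3: interest €56.77; balance after payment €4,301.65.
Month 4: interest €55.56; balance after payment €4,207.22.
Month 5: interest €54.34; balance after payment €4,111.56.

€4,111.56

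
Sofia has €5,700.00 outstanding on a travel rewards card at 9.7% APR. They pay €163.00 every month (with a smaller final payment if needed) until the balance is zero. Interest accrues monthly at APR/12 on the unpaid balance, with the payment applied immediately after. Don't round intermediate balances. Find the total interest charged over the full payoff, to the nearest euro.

Monthly rate r = 9.7%/12 = 0.808333% = 0.00808333.
Payoff takes n = ⌈−ln(1 − rB₀/P)/ln(1+r)⌉ = ⌈41.265⌉ = 42 payments; the last is €43.32.
Total paid = 41·€163.00 + €43.32 = €6,726.32.
Total interest = total paid − principal = €6,726.32 − €5,700.00 = €1,026.32.

€1,026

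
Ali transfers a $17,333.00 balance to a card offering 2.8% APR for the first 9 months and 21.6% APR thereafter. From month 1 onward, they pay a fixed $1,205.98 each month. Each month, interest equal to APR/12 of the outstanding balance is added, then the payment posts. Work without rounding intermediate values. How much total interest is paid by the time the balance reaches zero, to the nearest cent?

$694.03

Promo months 1–9 at r₀ = 2.8%/12 = 0.00233333; months 10+ at r₁ = 21.6%/12 = 0.018.
After month 9: iterate B ← B·(1+r₀) − $1,205.98 for 9 months → $6,744.73.
Then at r₁ with $1,205.98/mo: n₂ = −ln(1 − r₁·B/P)/ln(1+r₁) ≈ 5.95 → 6 more payments.
Total paid = 14·$1,205.98 + $1,143.31 = $18,027.03; interest = $18,027.03 − $17,333.00 = $694.03.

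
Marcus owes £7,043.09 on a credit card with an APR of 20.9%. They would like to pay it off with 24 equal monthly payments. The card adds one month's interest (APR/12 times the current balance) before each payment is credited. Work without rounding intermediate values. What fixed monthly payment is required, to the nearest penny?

Monthly rate r = 20.9%/12 = 1.74167% = 0.0174167.
Level-payment amortization: P = B₀·r / (1 − (1+r)^(−n)) = 7043.09·0.0174167 / (1 − 1.01742^(−24)).
Denominator 1 − (1+r)^(−24) = 0.339264478.
P = 122.667 / 0.339264478 ≈ 361.57.

£361.57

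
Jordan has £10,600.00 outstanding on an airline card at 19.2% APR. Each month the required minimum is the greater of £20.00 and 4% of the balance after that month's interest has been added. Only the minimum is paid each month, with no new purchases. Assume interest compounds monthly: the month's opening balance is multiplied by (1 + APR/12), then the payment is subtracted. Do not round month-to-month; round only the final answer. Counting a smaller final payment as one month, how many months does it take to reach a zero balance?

155 months

Monthly rate r = 19.2%/12 = 1.6% = 0.016.
While 4% of the post-interest balance exceeds £20.00, each month B ← (B·(1+r))·(1 − 0.04), i.e. B shrinks by the factor (1+r)·0.96 = 0.97536.
This holds for months 1–124. Entering month 125 the balance is £480.57; 4% of the post-interest balance is now below £20.00, so the flat £20.00 minimum applies from here.
From month 125 a fixed £20.00 at rate r clears £480.57 in 31 more payments. Total: 124 + 31 = 155 months.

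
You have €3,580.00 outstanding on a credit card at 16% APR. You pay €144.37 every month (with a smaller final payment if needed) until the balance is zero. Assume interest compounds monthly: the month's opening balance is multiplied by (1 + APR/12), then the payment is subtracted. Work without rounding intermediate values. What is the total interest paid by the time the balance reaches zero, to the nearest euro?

Monthly rate r = 16%/12 = 1.33333% = 0.0133333.
Payoff takes n = ⌈−ln(1 − rB₀/P)/ln(1+r)⌉ = ⌈30.307⌉ = 31 payments; the last is €44.50.
Total paid = 30·€144.37 + €44.50 = €4,375.60.
Total interest = total paid − principal = €4,375.60 − €3,580.00 = €795.60.

€796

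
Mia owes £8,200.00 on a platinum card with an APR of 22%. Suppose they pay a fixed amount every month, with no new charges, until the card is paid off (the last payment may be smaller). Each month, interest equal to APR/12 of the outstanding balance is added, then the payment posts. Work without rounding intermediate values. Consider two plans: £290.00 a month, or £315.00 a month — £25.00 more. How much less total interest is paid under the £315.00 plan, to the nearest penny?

Monthly rate r = 22%/12 = 1.83333% = 0.0183333.
At £290.00/mo: n = ⌈−ln(1 − rB₀/P)/ln(1+r)⌉ = 41 payments (last £63.18); total interest = total paid − £8,200.00 = £3,463.18.
At £315.00/mo: 36 payments (last £222.42); total interest £3,047.42.
Interest saved = £3,463.18 − £3,047.42 = £415.76.

£415.76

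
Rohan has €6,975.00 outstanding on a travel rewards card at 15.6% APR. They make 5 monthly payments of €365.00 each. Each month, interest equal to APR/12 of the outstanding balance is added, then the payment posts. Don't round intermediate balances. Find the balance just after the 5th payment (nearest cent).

Monthly rate r = 15.6%/12 = 1.3% = 0.013.
Each month: B ← B·(1+r) − €365.00.
Month 1: interest €90.67; balance after payment €6,700.68.
Month 2: interest €87.11; balance after payment €6,422.78.
Month 3: interest €83.50; balance after payment €6,141.28.
Month 4: interest €79.84; balance after payment €5,856.12.
Month 5: interest €76.13; balance after payment €5,567.25.

€5,567.25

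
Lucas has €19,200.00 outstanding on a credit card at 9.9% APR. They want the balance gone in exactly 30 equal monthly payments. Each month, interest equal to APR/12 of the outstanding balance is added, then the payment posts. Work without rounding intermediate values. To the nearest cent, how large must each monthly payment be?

€725.09

Monthly rate r = 9.9%/12 = 0.825% = 0.00825.
Level-payment amortization: P = B₀·r / (1 − (1+r)^(−n)) = 19200.00·0.00825 / (1 − 1.00825^(−30)).
Denominator 1 − (1+r)^(−30) = 0.218456637.
P = 158.4 / 0.218456637 ≈ 725.09.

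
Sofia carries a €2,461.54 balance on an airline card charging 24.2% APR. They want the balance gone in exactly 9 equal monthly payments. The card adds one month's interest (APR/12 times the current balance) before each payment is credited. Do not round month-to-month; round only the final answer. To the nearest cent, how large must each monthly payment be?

€301.82

Monthly rate r = 24.2%/12 = 2.01667% = 0.0201667.
Level-payment amortization: P = B₀·r / (1 − (1+r)^(−n)) = 2461.54·0.0201667 / (1 − 1.02017^(−9)).
Denominator 1 − (1+r)^(−9) = 0.164474252.
P = 49.6411 / 0.164474252 ≈ 301.82.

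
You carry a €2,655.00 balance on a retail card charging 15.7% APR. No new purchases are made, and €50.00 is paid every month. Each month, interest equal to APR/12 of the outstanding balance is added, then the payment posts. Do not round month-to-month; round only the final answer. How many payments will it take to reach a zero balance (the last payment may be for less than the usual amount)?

92 payments

Monthly rate r = 15.7%/12 = 1.30833% = 0.0130833.
Recurrence: B ← B·(1+r) − €50.00.
Month 1: interest €34.74; balance after payment €2,639.74.
Month 2: interest €34.54; balance after payment €2,624.27.
Closed form: n = −ln(1 − rB₀/P)/ln(1+r) = −ln(0.30528)/ln(1.01308) ≈ 91.283, so the balance reaches zero during payment 92.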